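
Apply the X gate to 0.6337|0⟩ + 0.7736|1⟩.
0.7736|0⟩ + 0.6337|1⟩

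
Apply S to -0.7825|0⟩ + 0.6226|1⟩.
-0.7825|0⟩ + 0.6226i|1⟩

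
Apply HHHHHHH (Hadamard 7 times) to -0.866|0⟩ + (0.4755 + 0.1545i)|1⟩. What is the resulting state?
(-0.2761 + 0.1092i)|0⟩ + (-0.9486 - 0.1092i)|1⟩

H² = I, so H^7 = H: a single Hadamard. With (a, b) = (-0.866, (0.4755 + 0.1545i)), H gives ((a + b)/√2, (a − b)/√2) = ((-0.2761 + 0.1092i), (-0.9486 - 0.1092i)).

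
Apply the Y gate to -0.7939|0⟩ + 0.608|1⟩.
-0.608i|0⟩ - 0.7939i|1⟩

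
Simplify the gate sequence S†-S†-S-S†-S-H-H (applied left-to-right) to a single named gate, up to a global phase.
S†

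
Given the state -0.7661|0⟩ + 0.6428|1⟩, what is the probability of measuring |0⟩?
0.5869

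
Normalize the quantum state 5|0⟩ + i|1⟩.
0.9806|0⟩ + 0.1961i|1⟩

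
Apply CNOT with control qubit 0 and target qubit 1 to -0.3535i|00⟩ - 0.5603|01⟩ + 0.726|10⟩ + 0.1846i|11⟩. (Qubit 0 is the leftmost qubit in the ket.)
-0.3535i|00⟩ - 0.5603|01⟩ + 0.1846i|10⟩ + 0.726|11⟩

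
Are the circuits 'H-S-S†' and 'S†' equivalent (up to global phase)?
No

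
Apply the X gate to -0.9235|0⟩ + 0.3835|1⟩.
0.3835|0⟩ - 0.9235|1⟩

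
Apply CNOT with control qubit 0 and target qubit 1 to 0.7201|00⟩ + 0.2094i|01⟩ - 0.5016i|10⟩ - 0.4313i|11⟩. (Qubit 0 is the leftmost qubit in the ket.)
0.7201|00⟩ + 0.2094i|01⟩ - 0.4313i|10⟩ - 0.5016i|11⟩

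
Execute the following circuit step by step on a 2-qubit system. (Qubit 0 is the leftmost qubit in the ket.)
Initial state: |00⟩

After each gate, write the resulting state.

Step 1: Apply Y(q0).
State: i|10⟩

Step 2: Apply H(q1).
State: (1/√2)i|10⟩ + (1/√2)i|11⟩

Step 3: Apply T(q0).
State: (-1/2 + (1/2)i)|10⟩ + (-1/2 + (1/2)i)|11⟩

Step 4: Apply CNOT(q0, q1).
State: (-1/2 + (1/2)i)|10⟩ + (-1/2 + (1/2)i)|11⟩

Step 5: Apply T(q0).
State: -1/√2|10⟩ - 1/√2|11⟩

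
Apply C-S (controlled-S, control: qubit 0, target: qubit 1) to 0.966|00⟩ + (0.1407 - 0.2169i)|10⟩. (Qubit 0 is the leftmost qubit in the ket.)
0.966|00⟩ + (0.1407 - 0.2169i)|10⟩

C-S leaves the control-|0⟩ kets |00⟩, |01⟩ unchanged and applies S to qubit 1 on the control-|1⟩ pair (|10⟩, |11⟩).
S = [[1, 0], [0, i]].
With a = amp(|10⟩) = (0.1407 - 0.2169i) and b = amp(|11⟩) = 0:
new amp(|10⟩) = (1)·a = (0.1407 - 0.2169i)
new amp(|11⟩) = (i)·b = 0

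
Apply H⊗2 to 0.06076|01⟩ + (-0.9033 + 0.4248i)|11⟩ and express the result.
(-0.4213 + 0.2124i)|00⟩ + (0.4213 - 0.2124i)|01⟩ + (0.482 - 0.2124i)|10⟩ + (-0.482 + 0.2124i)|11⟩

H⊗2 gives amp(|y⟩) = (1/2) Σ_x (−1)^(x·y) amp(|x⟩), where x·y is the number of positions in which both x and y have a 1.
|00⟩: (0.06076 + (-0.9033 + 0.4248i))/2 = (-0.4213 + 0.2124i)
|01⟩: (-0.06076 - (-0.9033 + 0.4248i))/2 = (0.4213 - 0.2124i)
|10⟩: (0.06076 - (-0.9033 + 0.4248i))/2 = (0.482 - 0.2124i)
|11⟩: (-0.06076 + (-0.9033 + 0.4248i))/2 = (-0.482 + 0.2124i)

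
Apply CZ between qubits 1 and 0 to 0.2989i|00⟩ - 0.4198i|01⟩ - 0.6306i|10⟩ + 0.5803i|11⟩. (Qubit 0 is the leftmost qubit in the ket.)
0.2989i|00⟩ - 0.4198i|01⟩ - 0.6306i|10⟩ - 0.5803i|11⟩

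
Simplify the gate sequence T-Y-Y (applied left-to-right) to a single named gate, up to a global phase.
T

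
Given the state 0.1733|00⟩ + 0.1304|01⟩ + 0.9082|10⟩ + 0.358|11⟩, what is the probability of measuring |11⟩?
0.1282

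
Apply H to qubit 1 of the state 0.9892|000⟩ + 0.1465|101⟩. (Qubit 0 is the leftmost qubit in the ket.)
0.6995|000⟩ + 0.6995|010⟩ + 0.1036|101⟩ + 0.1036|111⟩

H on qubit 1 mixes each pair of kets that differ only in qubit 1: amplitudes (a, b) of (|…0…⟩, |…1…⟩) become ((a + b)/√2, (a − b)/√2). Kets absent from the input have amplitude 0.
(|000⟩, |010⟩): (a, b) = (0.9892, 0) → (0.6995, 0.6995)
(|101⟩, |111⟩): (a, b) = (0.1465, 0) → (0.1036, 0.1036)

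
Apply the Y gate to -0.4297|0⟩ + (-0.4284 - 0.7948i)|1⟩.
(-0.7948 + 0.4284i)|0⟩ - 0.4297i|1⟩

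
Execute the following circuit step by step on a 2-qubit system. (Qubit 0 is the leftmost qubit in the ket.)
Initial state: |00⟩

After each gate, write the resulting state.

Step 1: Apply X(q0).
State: |10⟩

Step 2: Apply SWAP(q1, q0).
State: |01⟩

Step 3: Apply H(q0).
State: 1/√2|01⟩ + 1/√2|11⟩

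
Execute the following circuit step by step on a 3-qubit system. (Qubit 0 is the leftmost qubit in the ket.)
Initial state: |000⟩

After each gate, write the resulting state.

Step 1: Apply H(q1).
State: 1/√2|000⟩ + 1/√2|010⟩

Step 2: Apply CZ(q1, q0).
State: 1/√2|000⟩ + 1/√2|010⟩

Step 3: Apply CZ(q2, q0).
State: 1/√2|000⟩ + 1/√2|010⟩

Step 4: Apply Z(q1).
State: 1/√2|000⟩ - 1/√2|010⟩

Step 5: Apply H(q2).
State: 1/2|000⟩ + 1/2|001⟩ - 1/2|010⟩ - 1/2|011⟩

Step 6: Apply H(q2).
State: 1/√2|000⟩ - 1/√2|010⟩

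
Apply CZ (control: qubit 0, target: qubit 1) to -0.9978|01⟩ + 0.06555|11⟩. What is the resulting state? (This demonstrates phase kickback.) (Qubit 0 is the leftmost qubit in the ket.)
-0.9978|01⟩ - 0.06555|11⟩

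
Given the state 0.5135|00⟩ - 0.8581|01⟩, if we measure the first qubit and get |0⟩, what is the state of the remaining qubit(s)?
0.5135|0⟩ - 0.8581|1⟩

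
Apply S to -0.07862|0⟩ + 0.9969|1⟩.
-0.07862|0⟩ + 0.9969i|1⟩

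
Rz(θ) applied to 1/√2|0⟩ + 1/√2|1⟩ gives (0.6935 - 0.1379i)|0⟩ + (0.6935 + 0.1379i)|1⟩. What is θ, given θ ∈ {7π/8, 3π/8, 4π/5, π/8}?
π/8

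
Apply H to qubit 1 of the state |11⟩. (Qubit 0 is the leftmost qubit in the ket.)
1/√2|10⟩ - 1/√2|11⟩

H on qubit 1 mixes each pair of kets that differ only in qubit 1: amplitudes (a, b) of (|…0…⟩, |…1…⟩) become ((a + b)/√2, (a − b)/√2). Kets absent from the input have amplitude 0.
(|10⟩, |11⟩): (a, b) = (0, 1) → (1/√2, -1/√2)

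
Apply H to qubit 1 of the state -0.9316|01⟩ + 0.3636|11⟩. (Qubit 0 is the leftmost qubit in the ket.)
-0.6587|00⟩ + 0.6587|01⟩ + 0.2571|10⟩ - 0.2571|11⟩

H on qubit 1 mixes each pair of kets that differ only in qubit 1: amplitudes (a, b) of (|…0…⟩, |…1…⟩) become ((a + b)/√2, (a − b)/√2). Kets absent from the input have amplitude 0.
(|00⟩, |01⟩): (a, b) = (0, -0.9316) → (-0.6587, 0.6587)
(|10⟩, |11⟩): (a, b) = (0, 0.3636) → (0.2571, -0.2571)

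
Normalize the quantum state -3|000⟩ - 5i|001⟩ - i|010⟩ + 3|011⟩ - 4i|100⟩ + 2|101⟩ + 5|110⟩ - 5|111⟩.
-0.281|000⟩ - 0.4683i|001⟩ - 0.09366i|010⟩ + 0.281|011⟩ - 0.3746i|100⟩ + 0.1873|101⟩ + 0.4683|110⟩ - 0.4683|111⟩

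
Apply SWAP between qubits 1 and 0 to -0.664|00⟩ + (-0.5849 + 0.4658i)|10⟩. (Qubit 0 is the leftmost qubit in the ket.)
-0.664|00⟩ + (-0.5849 + 0.4658i)|01⟩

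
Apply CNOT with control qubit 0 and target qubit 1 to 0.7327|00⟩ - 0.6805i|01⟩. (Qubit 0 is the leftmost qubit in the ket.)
0.7327|00⟩ - 0.6805i|01⟩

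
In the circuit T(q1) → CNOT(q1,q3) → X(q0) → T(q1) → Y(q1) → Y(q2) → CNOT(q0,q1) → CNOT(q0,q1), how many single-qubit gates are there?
5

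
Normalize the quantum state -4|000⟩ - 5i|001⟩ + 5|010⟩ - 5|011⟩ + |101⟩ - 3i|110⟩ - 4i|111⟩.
-0.3698|000⟩ - 0.4623i|001⟩ + 0.4623|010⟩ - 0.4623|011⟩ + 0.09245|101⟩ - 0.2774i|110⟩ - 0.3698i|111⟩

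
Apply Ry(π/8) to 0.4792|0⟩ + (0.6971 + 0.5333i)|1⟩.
(0.334 - 0.104i)|0⟩ + (0.7772 + 0.5231i)|1⟩

Ry(π/8) = [[cos(θ/2), −sin(θ/2)], [sin(θ/2), cos(θ/2)]]; θ = π/8, cos(θ/2) ≈ 0.980785, sin(θ/2) ≈ 0.19509.
With a = amp(|0⟩) = 0.4792 and b = amp(|1⟩) = (0.6971 + 0.5333i):
new amp(|0⟩) = (0.980785)·a + (-0.19509)·b = (0.334 - 0.104i)
new amp(|1⟩) = (0.19509)·a + (0.980785)·b = (0.7772 + 0.5231i)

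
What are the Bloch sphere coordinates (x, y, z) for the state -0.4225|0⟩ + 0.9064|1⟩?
(-0.7659, 0, -0.6431)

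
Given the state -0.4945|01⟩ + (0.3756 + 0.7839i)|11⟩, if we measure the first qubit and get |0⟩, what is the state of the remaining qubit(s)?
-|1⟩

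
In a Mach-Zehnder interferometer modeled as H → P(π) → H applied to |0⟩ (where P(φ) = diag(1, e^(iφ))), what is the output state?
|1⟩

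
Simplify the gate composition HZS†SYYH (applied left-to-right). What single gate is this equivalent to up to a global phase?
X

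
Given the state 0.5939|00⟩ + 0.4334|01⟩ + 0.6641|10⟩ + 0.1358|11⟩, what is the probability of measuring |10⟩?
0.441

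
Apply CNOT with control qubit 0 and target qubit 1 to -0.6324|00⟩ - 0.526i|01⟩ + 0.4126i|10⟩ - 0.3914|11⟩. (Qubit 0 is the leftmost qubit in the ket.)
-0.6324|00⟩ - 0.526i|01⟩ - 0.3914|10⟩ + 0.4126i|11⟩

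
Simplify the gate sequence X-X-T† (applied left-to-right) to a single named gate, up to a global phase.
T†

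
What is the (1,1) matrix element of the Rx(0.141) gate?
0.9975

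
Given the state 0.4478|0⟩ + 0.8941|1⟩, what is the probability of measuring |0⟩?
0.2005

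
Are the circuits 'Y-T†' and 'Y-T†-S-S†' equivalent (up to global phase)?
Yes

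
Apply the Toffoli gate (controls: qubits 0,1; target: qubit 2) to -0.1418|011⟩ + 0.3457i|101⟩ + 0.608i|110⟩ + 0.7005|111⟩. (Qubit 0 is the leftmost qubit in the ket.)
-0.1418|011⟩ + 0.3457i|101⟩ + 0.7005|110⟩ + 0.608i|111⟩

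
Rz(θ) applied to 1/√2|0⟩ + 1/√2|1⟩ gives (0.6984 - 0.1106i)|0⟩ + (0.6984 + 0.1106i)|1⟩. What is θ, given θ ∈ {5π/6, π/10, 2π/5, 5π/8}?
π/10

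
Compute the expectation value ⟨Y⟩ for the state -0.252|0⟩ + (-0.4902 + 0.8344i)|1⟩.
-0.4205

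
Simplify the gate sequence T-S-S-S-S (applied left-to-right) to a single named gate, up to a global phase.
T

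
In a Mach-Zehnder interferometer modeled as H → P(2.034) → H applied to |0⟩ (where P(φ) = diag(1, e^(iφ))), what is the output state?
(0.2766 + 0.4473i)|0⟩ + (0.7234 - 0.4473i)|1⟩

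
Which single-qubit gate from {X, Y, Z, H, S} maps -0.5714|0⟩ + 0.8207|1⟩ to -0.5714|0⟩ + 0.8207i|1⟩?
S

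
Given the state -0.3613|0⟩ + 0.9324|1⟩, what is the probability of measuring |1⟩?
0.8694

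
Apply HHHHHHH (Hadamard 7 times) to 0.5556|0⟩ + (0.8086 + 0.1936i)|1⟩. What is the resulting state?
(0.9646 + 0.1369i)|0⟩ + (-0.1789 - 0.1369i)|1⟩

H² = I, so H^7 = H: a single Hadamard. With (a, b) = (0.5556, (0.8086 + 0.1936i)), H gives ((a + b)/√2, (a − b)/√2) = ((0.9646 + 0.1369i), (-0.1789 - 0.1369i)).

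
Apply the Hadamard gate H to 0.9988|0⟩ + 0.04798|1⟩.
0.7402|0⟩ + 0.6723|1⟩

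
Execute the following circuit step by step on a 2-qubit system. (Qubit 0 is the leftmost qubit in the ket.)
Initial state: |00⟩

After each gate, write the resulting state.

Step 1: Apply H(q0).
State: 1/√2|00⟩ + 1/√2|10⟩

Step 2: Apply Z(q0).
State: 1/√2|00⟩ - 1/√2|10⟩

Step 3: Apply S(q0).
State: 1/√2|00⟩ - (1/√2)i|10⟩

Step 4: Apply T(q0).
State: 1/√2|00⟩ + (1/2 - (1/2)i)|10⟩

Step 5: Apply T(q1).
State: 1/√2|00⟩ + (1/2 - (1/2)i)|10⟩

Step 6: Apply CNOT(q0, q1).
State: 1/√2|00⟩ + (1/2 - (1/2)i)|11⟩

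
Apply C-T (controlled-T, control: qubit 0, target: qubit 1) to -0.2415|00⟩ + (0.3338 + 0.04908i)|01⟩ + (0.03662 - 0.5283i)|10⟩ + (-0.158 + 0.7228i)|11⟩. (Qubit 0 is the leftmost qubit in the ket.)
-0.2415|00⟩ + (0.3338 + 0.04908i)|01⟩ + (0.03662 - 0.5283i)|10⟩ + (-0.6228 + 0.3994i)|11⟩

C-T leaves the control-|0⟩ kets |00⟩, |01⟩ unchanged and applies T to qubit 1 on the control-|1⟩ pair (|10⟩, |11⟩).
T = [[1, 0], [0, (1/√2 + (1/√2)i)]].
With a = amp(|10⟩) = (0.03662 - 0.5283i) and b = amp(|11⟩) = (-0.158 + 0.7228i):
new amp(|10⟩) = (1)·a = (0.03662 - 0.5283i)
new amp(|11⟩) = (1/√2 + (1/√2)i)·b = (-0.6228 + 0.3994i)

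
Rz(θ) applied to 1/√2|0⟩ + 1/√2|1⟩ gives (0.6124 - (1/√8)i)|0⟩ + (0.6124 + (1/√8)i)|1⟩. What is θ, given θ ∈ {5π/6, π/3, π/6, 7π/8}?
π/3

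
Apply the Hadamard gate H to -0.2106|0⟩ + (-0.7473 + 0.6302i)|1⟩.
(-0.6773 + 0.4456i)|0⟩ + (0.3795 - 0.4456i)|1⟩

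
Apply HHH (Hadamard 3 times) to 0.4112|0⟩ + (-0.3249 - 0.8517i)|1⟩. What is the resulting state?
(0.06102 - 0.6022i)|0⟩ + (0.5205 + 0.6022i)|1⟩

H² = I, so H^3 = H: a single Hadamard. With (a, b) = (0.4112, (-0.3249 - 0.8517i)), H gives ((a + b)/√2, (a − b)/√2) = ((0.06102 - 0.6022i), (0.5205 + 0.6022i)).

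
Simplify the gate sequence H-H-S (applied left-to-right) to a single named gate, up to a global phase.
S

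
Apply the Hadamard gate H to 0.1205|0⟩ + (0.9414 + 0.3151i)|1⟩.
(0.7509 + 0.2228i)|0⟩ + (-0.5805 - 0.2228i)|1⟩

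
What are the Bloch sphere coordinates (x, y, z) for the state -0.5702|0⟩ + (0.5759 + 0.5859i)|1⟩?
(-0.6568, -0.6682, -0.3498)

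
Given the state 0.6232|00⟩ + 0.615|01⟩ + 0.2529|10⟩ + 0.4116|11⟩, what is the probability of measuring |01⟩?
0.3782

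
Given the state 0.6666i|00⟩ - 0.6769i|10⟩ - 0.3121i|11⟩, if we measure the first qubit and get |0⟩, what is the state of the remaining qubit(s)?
i|0⟩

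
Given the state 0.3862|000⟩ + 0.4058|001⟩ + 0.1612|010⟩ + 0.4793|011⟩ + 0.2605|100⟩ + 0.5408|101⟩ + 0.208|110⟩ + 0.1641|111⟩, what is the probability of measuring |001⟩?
0.1647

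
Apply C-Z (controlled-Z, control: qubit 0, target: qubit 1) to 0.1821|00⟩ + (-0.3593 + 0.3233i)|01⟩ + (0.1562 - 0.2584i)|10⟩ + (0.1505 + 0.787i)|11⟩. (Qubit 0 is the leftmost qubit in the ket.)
0.1821|00⟩ + (-0.3593 + 0.3233i)|01⟩ + (0.1562 - 0.2584i)|10⟩ + (-0.1505 - 0.787i)|11⟩

C-Z leaves the control-|0⟩ kets |00⟩, |01⟩ unchanged and applies Z to qubit 1 on the control-|1⟩ pair (|10⟩, |11⟩).
Z = [[1, 0], [0, -1]].
With a = amp(|10⟩) = (0.1562 - 0.2584i) and b = amp(|11⟩) = (0.1505 + 0.787i):
new amp(|10⟩) = (1)·a = (0.1562 - 0.2584i)
new amp(|11⟩) = (-1)·b = (-0.1505 - 0.787i)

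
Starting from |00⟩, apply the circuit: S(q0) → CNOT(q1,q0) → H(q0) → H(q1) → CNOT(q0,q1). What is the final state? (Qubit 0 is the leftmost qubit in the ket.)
1/2|00⟩ + 1/2|01⟩ + 1/2|10⟩ + 1/2|11⟩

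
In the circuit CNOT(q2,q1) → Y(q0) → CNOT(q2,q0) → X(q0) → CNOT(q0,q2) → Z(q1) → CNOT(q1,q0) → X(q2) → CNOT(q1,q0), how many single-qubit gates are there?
4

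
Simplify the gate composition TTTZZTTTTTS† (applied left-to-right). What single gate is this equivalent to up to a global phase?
S†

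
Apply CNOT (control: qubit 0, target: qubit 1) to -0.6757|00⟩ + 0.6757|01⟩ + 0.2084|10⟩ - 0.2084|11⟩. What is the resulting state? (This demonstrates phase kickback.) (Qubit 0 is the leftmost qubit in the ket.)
-0.6757|00⟩ + 0.6757|01⟩ - 0.2084|10⟩ + 0.2084|11⟩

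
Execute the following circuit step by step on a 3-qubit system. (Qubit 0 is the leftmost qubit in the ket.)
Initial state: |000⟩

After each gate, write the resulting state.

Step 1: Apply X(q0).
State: |100⟩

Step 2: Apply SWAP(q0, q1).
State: |010⟩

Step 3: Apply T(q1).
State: (1/√2 + (1/√2)i)|010⟩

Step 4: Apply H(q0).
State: (1/2 + (1/2)i)|010⟩ + (1/2 + (1/2)i)|110⟩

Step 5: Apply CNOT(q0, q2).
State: (1/2 + (1/2)i)|010⟩ + (1/2 + (1/2)i)|111⟩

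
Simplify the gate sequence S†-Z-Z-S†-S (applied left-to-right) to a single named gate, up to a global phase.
S†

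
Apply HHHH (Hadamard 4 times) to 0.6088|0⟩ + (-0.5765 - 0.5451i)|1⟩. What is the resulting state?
0.6088|0⟩ + (-0.5765 - 0.5451i)|1⟩

H² = I, so an even number of Hadamards cancels: H^4 = I and the state is unchanged.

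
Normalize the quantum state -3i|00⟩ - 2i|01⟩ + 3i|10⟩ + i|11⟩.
-0.6255i|00⟩ - 0.417i|01⟩ + 0.6255i|10⟩ + 0.2085i|11⟩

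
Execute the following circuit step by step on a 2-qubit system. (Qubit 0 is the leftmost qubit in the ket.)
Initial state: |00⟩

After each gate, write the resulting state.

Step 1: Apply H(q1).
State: 1/√2|00⟩ + 1/√2|01⟩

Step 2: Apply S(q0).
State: 1/√2|00⟩ + 1/√2|01⟩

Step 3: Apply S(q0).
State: 1/√2|00⟩ + 1/√2|01⟩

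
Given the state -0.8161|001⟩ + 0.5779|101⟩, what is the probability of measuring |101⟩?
0.334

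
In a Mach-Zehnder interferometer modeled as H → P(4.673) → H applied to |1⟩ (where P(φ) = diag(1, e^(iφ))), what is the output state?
(0.5197 + 0.4996i)|0⟩ + (0.4803 - 0.4996i)|1⟩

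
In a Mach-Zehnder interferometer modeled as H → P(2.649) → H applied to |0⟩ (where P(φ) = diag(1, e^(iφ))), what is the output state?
(0.05945 + 0.2365i)|0⟩ + (0.9406 - 0.2365i)|1⟩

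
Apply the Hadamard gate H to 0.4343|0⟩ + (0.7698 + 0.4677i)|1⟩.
(0.8514 + 0.3307i)|0⟩ + (-0.2372 - 0.3307i)|1⟩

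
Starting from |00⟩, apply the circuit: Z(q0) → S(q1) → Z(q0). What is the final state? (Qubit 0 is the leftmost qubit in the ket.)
|00⟩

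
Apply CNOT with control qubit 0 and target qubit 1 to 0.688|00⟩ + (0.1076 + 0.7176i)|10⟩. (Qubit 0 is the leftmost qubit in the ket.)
0.688|00⟩ + (0.1076 + 0.7176i)|11⟩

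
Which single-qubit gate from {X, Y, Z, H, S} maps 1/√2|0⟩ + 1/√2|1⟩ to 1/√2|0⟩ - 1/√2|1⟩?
Z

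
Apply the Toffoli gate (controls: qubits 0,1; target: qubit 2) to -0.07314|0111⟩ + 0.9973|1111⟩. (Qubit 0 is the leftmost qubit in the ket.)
-0.07314|0111⟩ + 0.9973|1101⟩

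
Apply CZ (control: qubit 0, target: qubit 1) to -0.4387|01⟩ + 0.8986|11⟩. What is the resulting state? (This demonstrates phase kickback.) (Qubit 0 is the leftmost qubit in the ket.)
-0.4387|01⟩ - 0.8986|11⟩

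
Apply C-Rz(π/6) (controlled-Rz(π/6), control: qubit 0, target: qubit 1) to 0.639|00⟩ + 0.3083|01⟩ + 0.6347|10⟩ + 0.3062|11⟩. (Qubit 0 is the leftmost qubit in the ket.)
0.639|00⟩ + 0.3083|01⟩ + (0.6131 - 0.1643i)|10⟩ + (0.2958 + 0.07925i)|11⟩

C-Rz(π/6) leaves the control-|0⟩ kets |00⟩, |01⟩ unchanged and applies Rz(π/6) to qubit 1 on the control-|1⟩ pair (|10⟩, |11⟩).
Rz(π/6) = [[e^(−iθ/2), 0], [0, e^(iθ/2)]] with e^(±iθ/2) = cos(θ/2) ± i·sin(θ/2); θ = π/6, cos(θ/2) ≈ 0.965926, sin(θ/2) ≈ 0.258819.
With a = amp(|10⟩) = 0.6347 and b = amp(|11⟩) = 0.3062:
new amp(|10⟩) = (0.965926 - 0.258819i)·a = (0.6131 - 0.1643i)
new amp(|11⟩) = (0.965926 + 0.258819i)·b = (0.2958 + 0.07925i)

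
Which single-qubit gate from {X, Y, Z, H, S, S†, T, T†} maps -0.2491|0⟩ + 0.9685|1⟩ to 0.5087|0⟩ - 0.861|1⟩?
H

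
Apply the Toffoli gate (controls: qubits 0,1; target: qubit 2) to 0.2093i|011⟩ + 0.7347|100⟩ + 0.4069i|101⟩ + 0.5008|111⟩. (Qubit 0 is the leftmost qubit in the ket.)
0.2093i|011⟩ + 0.7347|100⟩ + 0.4069i|101⟩ + 0.5008|110⟩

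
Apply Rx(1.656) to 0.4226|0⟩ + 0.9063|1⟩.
(0.2858 - 0.6676i)|0⟩ + (0.613 - 0.3113i)|1⟩

Rx(1.656) = [[cos(θ/2), −i·sin(θ/2)], [−i·sin(θ/2), cos(θ/2)]]; θ = 1.656, cos(θ/2) ≈ 0.67635, sin(θ/2) ≈ 0.73658.
With a = amp(|0⟩) = 0.4226 and b = amp(|1⟩) = 0.9063:
new amp(|0⟩) = (0.67635)·a + (-0.73658i)·b = (0.2858 - 0.6676i)
new amp(|1⟩) = (-0.73658i)·a + (0.67635)·b = (0.613 - 0.3113i)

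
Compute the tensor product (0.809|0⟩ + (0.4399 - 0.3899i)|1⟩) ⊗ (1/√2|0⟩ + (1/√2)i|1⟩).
0.572|00⟩ + 0.572i|01⟩ + (0.3111 - 0.2757i)|10⟩ + (0.2757 + 0.3111i)|11⟩

amp(|b₁b₂…⟩) = product of the factor amplitudes for bits b₁, b₂, …; only kets whose every factor amplitude is nonzero survive.
|00⟩: (0.809)(1/√2) = 0.572
|01⟩: (0.809)((1/√2)i) = 0.572i
|10⟩: (0.4399 - 0.3899i)(1/√2) = (0.3111 - 0.2757i)
|11⟩: (0.4399 - 0.3899i)((1/√2)i) = (0.2757 + 0.3111i)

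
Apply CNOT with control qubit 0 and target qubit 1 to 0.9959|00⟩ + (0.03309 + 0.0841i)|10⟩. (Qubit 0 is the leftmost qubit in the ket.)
0.9959|00⟩ + (0.03309 + 0.0841i)|11⟩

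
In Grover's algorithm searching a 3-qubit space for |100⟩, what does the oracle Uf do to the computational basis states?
Uf|x⟩ = -|x⟩ if x = 100, else |x⟩ (phase flip on target)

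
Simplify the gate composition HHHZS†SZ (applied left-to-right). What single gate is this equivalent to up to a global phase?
H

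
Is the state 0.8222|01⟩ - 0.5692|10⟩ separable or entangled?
Entangled

Writing the state as a|00⟩ + b|01⟩ + c|10⟩ + d|11⟩, it is a product state iff ad − bc = 0.
Here (a, b, c, d) = (0, 0.8222, -0.5692, 0): ad − bc = (0)(0) − (0.8222)(-0.5692) = 0.468 ≠ 0, so the state is entangled.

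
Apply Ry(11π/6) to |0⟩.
-0.9659|0⟩ + 0.2588|1⟩

Ry(11π/6) = [[cos(θ/2), −sin(θ/2)], [sin(θ/2), cos(θ/2)]]; θ = 11π/6, cos(θ/2) ≈ -0.965926, sin(θ/2) ≈ 0.258819.
With a = amp(|0⟩) = 1 and b = amp(|1⟩) = 0:
new amp(|0⟩) = (-0.965926)·a + (-0.258819)·b = -0.9659
new amp(|1⟩) = (0.258819)·a + (-0.965926)·b = 0.2588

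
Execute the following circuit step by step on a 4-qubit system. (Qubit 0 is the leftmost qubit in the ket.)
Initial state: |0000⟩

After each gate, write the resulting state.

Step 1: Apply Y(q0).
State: i|1000⟩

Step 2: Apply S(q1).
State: i|1000⟩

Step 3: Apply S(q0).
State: -|1000⟩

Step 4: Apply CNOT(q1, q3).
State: -|1000⟩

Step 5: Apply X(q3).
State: -|1001⟩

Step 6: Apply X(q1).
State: -|1101⟩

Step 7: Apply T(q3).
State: (-1/√2 - (1/√2)i)|1101⟩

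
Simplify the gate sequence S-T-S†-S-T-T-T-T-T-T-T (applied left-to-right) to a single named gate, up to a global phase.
S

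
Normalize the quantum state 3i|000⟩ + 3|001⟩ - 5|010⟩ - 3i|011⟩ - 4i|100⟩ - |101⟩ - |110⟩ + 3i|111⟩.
0.3375i|000⟩ + 0.3375|001⟩ - 0.5625|010⟩ - 0.3375i|011⟩ - 0.45i|100⟩ - 0.1125|101⟩ - 0.1125|110⟩ + 0.3375i|111⟩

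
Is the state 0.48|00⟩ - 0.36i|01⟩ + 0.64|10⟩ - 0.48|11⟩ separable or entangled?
Entangled

Writing the state as a|00⟩ + b|01⟩ + c|10⟩ + d|11⟩, it is a product state iff ad − bc = 0.
Here (a, b, c, d) = (0.48, -0.36i, 0.64, -0.48): ad − bc = (0.48)(-0.48) − (-0.36i)(0.64) = (-0.2304 + 0.2304i) ≠ 0, so the state is entangled.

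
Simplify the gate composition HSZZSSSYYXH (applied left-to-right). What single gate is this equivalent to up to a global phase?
Z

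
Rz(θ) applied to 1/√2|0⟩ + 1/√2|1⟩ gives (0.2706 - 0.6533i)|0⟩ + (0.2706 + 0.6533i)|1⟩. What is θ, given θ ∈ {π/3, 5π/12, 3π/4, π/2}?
3π/4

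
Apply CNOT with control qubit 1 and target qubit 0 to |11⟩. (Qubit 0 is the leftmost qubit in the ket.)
|01⟩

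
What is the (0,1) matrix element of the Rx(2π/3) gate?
-0.866i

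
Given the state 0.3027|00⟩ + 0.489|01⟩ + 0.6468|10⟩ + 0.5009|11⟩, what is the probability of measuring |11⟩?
0.2509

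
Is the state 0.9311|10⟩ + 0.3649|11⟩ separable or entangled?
Separable

Writing the state as a|00⟩ + b|01⟩ + c|10⟩ + d|11⟩, it is a product state iff ad − bc = 0.
Here (a, b, c, d) = (0, 0, 0.9311, 0.3649): ad − bc = (0)(0.3649) − (0)(0.9311) = 0, so the state is separable.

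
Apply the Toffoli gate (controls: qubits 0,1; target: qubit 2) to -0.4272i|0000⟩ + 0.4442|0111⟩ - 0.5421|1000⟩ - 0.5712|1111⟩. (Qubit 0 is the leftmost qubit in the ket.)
-0.4272i|0000⟩ + 0.4442|0111⟩ - 0.5421|1000⟩ - 0.5712|1101⟩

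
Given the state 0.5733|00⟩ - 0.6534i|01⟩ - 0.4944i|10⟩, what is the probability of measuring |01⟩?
0.4269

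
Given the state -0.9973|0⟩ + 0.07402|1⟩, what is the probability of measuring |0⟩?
0.9946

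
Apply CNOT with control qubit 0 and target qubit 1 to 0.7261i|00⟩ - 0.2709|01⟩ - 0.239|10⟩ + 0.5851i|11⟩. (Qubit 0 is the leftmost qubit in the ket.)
0.7261i|00⟩ - 0.2709|01⟩ + 0.5851i|10⟩ - 0.239|11⟩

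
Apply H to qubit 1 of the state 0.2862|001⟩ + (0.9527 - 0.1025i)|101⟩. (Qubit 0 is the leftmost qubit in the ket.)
0.2024|001⟩ + 0.2024|011⟩ + (0.6737 - 0.07248i)|101⟩ + (0.6737 - 0.07248i)|111⟩

H on qubit 1 mixes each pair of kets that differ only in qubit 1: amplitudes (a, b) of (|…0…⟩, |…1…⟩) become ((a + b)/√2, (a − b)/√2). Kets absent from the input have amplitude 0.
(|001⟩, |011⟩): (a, b) = (0.2862, 0) → (0.2024, 0.2024)
(|101⟩, |111⟩): (a, b) = ((0.9527 - 0.1025i), 0) → ((0.6737 - 0.07248i), (0.6737 - 0.07248i))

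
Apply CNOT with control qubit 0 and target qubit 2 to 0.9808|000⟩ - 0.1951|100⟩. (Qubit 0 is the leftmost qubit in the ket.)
0.9808|000⟩ - 0.1951|101⟩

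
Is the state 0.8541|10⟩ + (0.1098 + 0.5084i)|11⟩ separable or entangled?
Separable

Writing the state as a|00⟩ + b|01⟩ + c|10⟩ + d|11⟩, it is a product state iff ad − bc = 0.
Here (a, b, c, d) = (0, 0, 0.8541, (0.1098 + 0.5084i)): ad − bc = (0)(0.1098 + 0.5084i) − (0)(0.8541) = 0, so the state is separable.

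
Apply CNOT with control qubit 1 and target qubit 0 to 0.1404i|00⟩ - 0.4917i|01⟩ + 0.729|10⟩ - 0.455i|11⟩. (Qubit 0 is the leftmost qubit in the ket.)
0.1404i|00⟩ - 0.455i|01⟩ + 0.729|10⟩ - 0.4917i|11⟩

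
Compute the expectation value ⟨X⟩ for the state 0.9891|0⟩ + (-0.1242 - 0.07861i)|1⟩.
-0.2457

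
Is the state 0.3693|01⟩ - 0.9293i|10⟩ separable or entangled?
Entangled

Writing the state as a|00⟩ + b|01⟩ + c|10⟩ + d|11⟩, it is a product state iff ad − bc = 0.
Here (a, b, c, d) = (0, 0.3693, -0.9293i, 0): ad − bc = (0)(0) − (0.3693)(-0.9293i) = 0.3432i ≠ 0, so the state is entangled.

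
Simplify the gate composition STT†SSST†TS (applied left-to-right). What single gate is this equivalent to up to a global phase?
S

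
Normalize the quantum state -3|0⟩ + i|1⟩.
-0.9487|0⟩ + 0.3162i|1⟩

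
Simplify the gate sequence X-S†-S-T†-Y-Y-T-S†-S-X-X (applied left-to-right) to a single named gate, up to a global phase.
X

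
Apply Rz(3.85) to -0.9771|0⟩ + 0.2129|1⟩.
(0.3389 + 0.9164i)|0⟩ + (-0.07384 + 0.1997i)|1⟩

Rz(3.85) = [[e^(−iθ/2), 0], [0, e^(iθ/2)]] with e^(±iθ/2) = cos(θ/2) ± i·sin(θ/2); θ = 3.85, cos(θ/2) ≈ -0.346844, sin(θ/2) ≈ 0.937923.
With a = amp(|0⟩) = -0.9771 and b = amp(|1⟩) = 0.2129:
new amp(|0⟩) = (-0.346844 - 0.937923i)·a = (0.3389 + 0.9164i)
new amp(|1⟩) = (-0.346844 + 0.937923i)·b = (-0.07384 + 0.1997i)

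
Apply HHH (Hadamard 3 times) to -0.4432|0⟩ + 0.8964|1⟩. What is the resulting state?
0.3205|0⟩ - 0.9472|1⟩

H² = I, so H^3 = H: a single Hadamard. With (a, b) = (-0.4432, 0.8964), H gives ((a + b)/√2, (a − b)/√2) = (0.3205, -0.9472).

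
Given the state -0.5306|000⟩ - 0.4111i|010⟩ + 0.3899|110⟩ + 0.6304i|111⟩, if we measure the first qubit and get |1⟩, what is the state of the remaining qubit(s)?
0.526|10⟩ + 0.8505i|11⟩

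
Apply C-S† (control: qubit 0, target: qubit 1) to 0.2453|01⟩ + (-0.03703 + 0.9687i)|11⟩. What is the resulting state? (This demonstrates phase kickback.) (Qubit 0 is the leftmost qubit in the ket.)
0.2453|01⟩ + (0.9687 + 0.03703i)|11⟩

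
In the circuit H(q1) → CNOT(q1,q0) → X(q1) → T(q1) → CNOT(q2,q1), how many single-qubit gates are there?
3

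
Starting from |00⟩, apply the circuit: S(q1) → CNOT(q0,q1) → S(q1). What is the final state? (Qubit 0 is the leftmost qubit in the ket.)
|00⟩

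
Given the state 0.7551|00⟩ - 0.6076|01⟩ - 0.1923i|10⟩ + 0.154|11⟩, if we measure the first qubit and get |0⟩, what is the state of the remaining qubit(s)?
0.7791|0⟩ - 0.6269|1⟩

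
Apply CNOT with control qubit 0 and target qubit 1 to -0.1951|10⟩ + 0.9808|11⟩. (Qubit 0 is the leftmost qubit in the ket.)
0.9808|10⟩ - 0.1951|11⟩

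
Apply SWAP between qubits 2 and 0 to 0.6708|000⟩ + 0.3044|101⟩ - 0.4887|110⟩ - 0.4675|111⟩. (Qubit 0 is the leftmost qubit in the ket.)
0.6708|000⟩ - 0.4887|011⟩ + 0.3044|101⟩ - 0.4675|111⟩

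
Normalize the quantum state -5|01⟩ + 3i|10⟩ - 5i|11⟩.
-0.6509|01⟩ + 0.3906i|10⟩ - 0.6509i|11⟩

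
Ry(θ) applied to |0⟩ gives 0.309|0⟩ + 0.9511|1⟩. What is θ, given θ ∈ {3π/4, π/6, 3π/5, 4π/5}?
4π/5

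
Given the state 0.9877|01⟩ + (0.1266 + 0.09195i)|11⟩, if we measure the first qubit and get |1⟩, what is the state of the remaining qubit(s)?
(0.8091 + 0.5877i)|1⟩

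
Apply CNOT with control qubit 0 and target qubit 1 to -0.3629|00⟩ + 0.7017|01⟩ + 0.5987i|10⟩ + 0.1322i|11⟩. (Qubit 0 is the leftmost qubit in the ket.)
-0.3629|00⟩ + 0.7017|01⟩ + 0.1322i|10⟩ + 0.5987i|11⟩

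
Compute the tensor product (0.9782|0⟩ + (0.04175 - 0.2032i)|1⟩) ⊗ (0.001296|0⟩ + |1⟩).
0.001268|00⟩ + 0.9782|01⟩ + (0.00005411 - 0.0002633i)|10⟩ + (0.04175 - 0.2032i)|11⟩

amp(|b₁b₂…⟩) = product of the factor amplitudes for bits b₁, b₂, …; only kets whose every factor amplitude is nonzero survive.
|00⟩: (0.9782)(0.001296) = 0.001268
|01⟩: (0.9782)(1) = 0.9782
|10⟩: (0.04175 - 0.2032i)(0.001296) = (0.00005411 - 0.0002633i)
|11⟩: (0.04175 - 0.2032i)(1) = (0.04175 - 0.2032i)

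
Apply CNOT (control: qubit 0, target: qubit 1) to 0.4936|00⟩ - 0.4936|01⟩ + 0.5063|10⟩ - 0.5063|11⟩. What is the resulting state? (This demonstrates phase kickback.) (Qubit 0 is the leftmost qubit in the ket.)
0.4936|00⟩ - 0.4936|01⟩ - 0.5063|10⟩ + 0.5063|11⟩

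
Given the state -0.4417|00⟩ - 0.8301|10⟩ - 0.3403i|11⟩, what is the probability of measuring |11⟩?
0.1158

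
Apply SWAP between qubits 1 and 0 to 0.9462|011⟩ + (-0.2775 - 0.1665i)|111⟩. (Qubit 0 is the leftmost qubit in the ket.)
0.9462|101⟩ + (-0.2775 - 0.1665i)|111⟩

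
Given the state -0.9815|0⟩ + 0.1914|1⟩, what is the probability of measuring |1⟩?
0.03663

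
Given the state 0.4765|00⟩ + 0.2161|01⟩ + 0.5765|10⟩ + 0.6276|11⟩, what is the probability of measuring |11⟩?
0.3939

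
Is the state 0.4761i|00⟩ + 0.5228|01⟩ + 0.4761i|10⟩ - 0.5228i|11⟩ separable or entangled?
Entangled

Writing the state as a|00⟩ + b|01⟩ + c|10⟩ + d|11⟩, it is a product state iff ad − bc = 0.
Here (a, b, c, d) = (0.4761i, 0.5228, 0.4761i, -0.5228i): ad − bc = (0.4761i)(-0.5228i) − (0.5228)(0.4761i) = (0.2489 - 0.2489i) ≠ 0, so the state is entangled.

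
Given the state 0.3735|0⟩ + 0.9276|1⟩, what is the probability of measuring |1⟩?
0.8604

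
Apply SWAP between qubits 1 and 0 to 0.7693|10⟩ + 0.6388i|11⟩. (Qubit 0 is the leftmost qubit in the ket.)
0.7693|01⟩ + 0.6388i|11⟩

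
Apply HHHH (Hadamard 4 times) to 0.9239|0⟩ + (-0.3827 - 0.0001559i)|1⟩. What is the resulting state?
0.9239|0⟩ + (-0.3827 - 0.0001559i)|1⟩

H² = I, so an even number of Hadamards cancels: H^4 = I and the state is unchanged.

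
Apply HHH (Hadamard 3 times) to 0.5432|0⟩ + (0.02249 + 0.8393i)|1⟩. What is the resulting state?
(0.4 + 0.5935i)|0⟩ + (0.3682 - 0.5935i)|1⟩

H² = I, so H^3 = H: a single Hadamard. With (a, b) = (0.5432, (0.02249 + 0.8393i)), H gives ((a + b)/√2, (a − b)/√2) = ((0.4 + 0.5935i), (0.3682 - 0.5935i)).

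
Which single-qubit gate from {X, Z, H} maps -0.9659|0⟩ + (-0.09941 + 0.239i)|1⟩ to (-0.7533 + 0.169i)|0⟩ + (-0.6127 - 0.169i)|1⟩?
H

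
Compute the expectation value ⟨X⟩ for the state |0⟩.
0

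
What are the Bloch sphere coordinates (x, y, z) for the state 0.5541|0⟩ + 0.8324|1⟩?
(0.9225, 0, -0.3859)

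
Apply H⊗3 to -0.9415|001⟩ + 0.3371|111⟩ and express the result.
-0.2137|000⟩ + 0.2137|001⟩ - 0.4521|010⟩ + 0.4521|011⟩ - 0.4521|100⟩ + 0.4521|101⟩ - 0.2137|110⟩ + 0.2137|111⟩

H⊗3 gives amp(|y⟩) = (1/2√2) Σ_x (−1)^(x·y) amp(|x⟩), where x·y is the number of positions in which both x and y have a 1.
|000⟩: (-0.9415 + 0.3371)/(2√2) = -0.2137
|001⟩: (0.9415 - 0.3371)/(2√2) = 0.2137
|010⟩: (-0.9415 - 0.3371)/(2√2) = -0.4521
|011⟩: (0.9415 + 0.3371)/(2√2) = 0.4521
|100⟩: (-0.9415 - 0.3371)/(2√2) = -0.4521
|101⟩: (0.9415 + 0.3371)/(2√2) = 0.4521
|110⟩: (-0.9415 + 0.3371)/(2√2) = -0.2137
|111⟩: (0.9415 - 0.3371)/(2√2) = 0.2137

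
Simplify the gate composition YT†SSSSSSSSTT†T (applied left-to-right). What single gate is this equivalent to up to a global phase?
Y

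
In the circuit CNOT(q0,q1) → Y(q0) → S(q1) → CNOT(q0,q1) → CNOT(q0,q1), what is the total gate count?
5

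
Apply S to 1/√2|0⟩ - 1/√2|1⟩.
1/√2|0⟩ - (1/√2)i|1⟩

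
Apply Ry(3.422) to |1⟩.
-0.9902|0⟩ - 0.1397|1⟩

Ry(3.422) = [[cos(θ/2), −sin(θ/2)], [sin(θ/2), cos(θ/2)]]; θ = 3.422, cos(θ/2) ≈ -0.139745, sin(θ/2) ≈ 0.990188.
With a = amp(|0⟩) = 0 and b = amp(|1⟩) = 1:
new amp(|0⟩) = (-0.139745)·a + (-0.990188)·b = -0.9902
new amp(|1⟩) = (0.990188)·a + (-0.139745)·b = -0.1397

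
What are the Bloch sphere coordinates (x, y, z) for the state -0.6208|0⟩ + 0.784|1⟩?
(-0.9734, 0, -0.2293)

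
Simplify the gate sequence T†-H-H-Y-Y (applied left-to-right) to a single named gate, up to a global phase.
T†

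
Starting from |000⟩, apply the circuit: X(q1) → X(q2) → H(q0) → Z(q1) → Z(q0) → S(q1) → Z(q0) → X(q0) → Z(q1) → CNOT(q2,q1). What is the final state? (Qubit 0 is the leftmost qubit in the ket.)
(1/√2)i|001⟩ + (1/√2)i|101⟩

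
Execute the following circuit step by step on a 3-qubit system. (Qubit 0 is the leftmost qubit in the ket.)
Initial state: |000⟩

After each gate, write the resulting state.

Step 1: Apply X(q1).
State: |010⟩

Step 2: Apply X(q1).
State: |000⟩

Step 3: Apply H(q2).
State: 1/√2|000⟩ + 1/√2|001⟩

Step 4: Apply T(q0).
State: 1/√2|000⟩ + 1/√2|001⟩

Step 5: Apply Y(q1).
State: (1/√2)i|010⟩ + (1/√2)i|011⟩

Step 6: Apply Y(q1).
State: 1/√2|000⟩ + 1/√2|001⟩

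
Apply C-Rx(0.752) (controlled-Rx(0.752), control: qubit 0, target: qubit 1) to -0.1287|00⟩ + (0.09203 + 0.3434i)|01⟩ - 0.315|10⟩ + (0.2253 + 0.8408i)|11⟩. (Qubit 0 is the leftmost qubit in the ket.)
-0.1287|00⟩ + (0.09203 + 0.3434i)|01⟩ + (0.01575 - 0.08273i)|10⟩ + (0.2096 + 0.8977i)|11⟩

C-Rx(0.752) leaves the control-|0⟩ kets |00⟩, |01⟩ unchanged and applies Rx(0.752) to qubit 1 on the control-|1⟩ pair (|10⟩, |11⟩).
Rx(0.752) = [[cos(θ/2), −i·sin(θ/2)], [−i·sin(θ/2), cos(θ/2)]]; θ = 0.752, cos(θ/2) ≈ 0.930141, sin(θ/2) ≈ 0.367203.
With a = amp(|10⟩) = -0.315 and b = amp(|11⟩) = (0.2253 + 0.8408i):
new amp(|10⟩) = (0.930141)·a + (-0.367203i)·b = (0.01575 - 0.08273i)
new amp(|11⟩) = (-0.367203i)·a + (0.930141)·b = (0.2096 + 0.8977i)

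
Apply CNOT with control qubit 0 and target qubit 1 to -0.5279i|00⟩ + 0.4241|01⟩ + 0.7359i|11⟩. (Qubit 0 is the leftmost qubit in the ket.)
-0.5279i|00⟩ + 0.4241|01⟩ + 0.7359i|10⟩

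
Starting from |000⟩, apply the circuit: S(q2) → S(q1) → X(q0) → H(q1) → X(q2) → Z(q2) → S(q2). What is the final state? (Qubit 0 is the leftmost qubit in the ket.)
-(1/√2)i|101⟩ - (1/√2)i|111⟩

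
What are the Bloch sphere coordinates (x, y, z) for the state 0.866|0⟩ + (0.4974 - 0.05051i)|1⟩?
(0.8615, -0.08748, 0.5)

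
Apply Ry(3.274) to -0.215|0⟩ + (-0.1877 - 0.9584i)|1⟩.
(0.2015 + 0.9563i)|0⟩ + (-0.2021 + 0.0634i)|1⟩

Ry(3.274) = [[cos(θ/2), −sin(θ/2)], [sin(θ/2), cos(θ/2)]]; θ = 3.274, cos(θ/2) ≈ -0.0661553, sin(θ/2) ≈ 0.997809.
With a = amp(|0⟩) = -0.215 and b = amp(|1⟩) = (-0.1877 - 0.9584i):
new amp(|0⟩) = (-0.0661553)·a + (-0.997809)·b = (0.2015 + 0.9563i)
new amp(|1⟩) = (0.997809)·a + (-0.0661553)·b = (-0.2021 + 0.0634i)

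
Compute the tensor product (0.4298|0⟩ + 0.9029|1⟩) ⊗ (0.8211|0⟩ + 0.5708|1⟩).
0.3529|00⟩ + 0.2453|01⟩ + 0.7414|10⟩ + 0.5154|11⟩

amp(|b₁b₂…⟩) = product of the factor amplitudes for bits b₁, b₂, …; only kets whose every factor amplitude is nonzero survive.
|00⟩: (0.4298)(0.8211) = 0.3529
|01⟩: (0.4298)(0.5708) = 0.2453
|10⟩: (0.9029)(0.8211) = 0.7414
|11⟩: (0.9029)(0.5708) = 0.5154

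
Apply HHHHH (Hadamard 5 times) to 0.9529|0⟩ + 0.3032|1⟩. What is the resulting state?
0.8882|0⟩ + 0.4594|1⟩

H² = I, so H^5 = H: a single Hadamard. With (a, b) = (0.9529, 0.3032), H gives ((a + b)/√2, (a − b)/√2) = (0.8882, 0.4594).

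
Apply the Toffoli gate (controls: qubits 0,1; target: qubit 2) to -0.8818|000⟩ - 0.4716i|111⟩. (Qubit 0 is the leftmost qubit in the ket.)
-0.8818|000⟩ - 0.4716i|110⟩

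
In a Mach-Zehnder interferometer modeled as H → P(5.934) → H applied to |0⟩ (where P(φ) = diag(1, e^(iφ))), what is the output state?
(0.9698 - 0.1711i)|0⟩ + (0.03017 + 0.1711i)|1⟩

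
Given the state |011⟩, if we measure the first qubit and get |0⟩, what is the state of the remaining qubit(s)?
|11⟩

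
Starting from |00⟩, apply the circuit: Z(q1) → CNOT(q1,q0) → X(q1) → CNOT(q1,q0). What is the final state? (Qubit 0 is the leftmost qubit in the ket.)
|11⟩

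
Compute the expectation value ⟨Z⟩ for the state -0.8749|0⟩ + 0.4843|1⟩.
0.5309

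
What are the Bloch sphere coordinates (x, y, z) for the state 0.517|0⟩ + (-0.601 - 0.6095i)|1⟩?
(-0.6214, -0.6302, -0.4654)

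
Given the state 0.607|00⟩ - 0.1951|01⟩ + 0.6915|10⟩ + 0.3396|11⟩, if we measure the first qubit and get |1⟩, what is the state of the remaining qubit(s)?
0.8976|0⟩ + 0.4408|1⟩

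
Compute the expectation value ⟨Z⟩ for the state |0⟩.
1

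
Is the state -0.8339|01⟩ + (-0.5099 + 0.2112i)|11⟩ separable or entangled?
Separable

Writing the state as a|00⟩ + b|01⟩ + c|10⟩ + d|11⟩, it is a product state iff ad − bc = 0.
Here (a, b, c, d) = (0, -0.8339, 0, (-0.5099 + 0.2112i)): ad − bc = (0)(-0.5099 + 0.2112i) − (-0.8339)(0) = 0, so the state is separable.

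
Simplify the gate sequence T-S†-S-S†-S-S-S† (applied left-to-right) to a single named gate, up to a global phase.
T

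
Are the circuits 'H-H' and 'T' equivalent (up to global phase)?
No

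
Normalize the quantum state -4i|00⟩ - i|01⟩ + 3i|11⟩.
-0.7845i|00⟩ - 0.1961i|01⟩ + 0.5883i|11⟩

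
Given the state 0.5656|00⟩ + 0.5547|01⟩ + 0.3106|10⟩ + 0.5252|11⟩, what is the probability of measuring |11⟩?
0.2758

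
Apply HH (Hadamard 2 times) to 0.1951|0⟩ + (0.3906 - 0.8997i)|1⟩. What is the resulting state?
0.1951|0⟩ + (0.3906 - 0.8997i)|1⟩

H² = I, so an even number of Hadamards cancels: H^2 = I and the state is unchanged.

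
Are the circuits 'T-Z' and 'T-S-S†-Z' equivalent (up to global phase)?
Yes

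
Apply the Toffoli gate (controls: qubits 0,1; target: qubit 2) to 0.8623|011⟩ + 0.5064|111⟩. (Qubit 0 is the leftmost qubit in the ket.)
0.8623|011⟩ + 0.5064|110⟩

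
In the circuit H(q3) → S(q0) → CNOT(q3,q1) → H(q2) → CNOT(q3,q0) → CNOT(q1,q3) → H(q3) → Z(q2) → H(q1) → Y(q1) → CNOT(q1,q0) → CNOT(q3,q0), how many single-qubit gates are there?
7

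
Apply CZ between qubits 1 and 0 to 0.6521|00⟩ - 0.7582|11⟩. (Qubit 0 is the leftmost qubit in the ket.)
0.6521|00⟩ + 0.7582|11⟩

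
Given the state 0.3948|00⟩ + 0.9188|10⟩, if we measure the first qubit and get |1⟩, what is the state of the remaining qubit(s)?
|0⟩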